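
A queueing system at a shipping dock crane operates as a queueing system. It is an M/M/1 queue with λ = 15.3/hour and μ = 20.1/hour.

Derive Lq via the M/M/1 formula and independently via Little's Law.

Method 1 (direct): Lq = λ²/(μ(μ-λ)) = 234.09/(20.1 × 4.80) = 2.4263

Method 2 (Little's Law):
W = 1/(μ-λ) = 1/4.80 = 0.20833
Wq = W - 1/μ = 0.20833 - 0.049751 = 0.15858
Lq = λWq = 15.3 × 0.15858 = 2.4263 ✔ (matches Method 1)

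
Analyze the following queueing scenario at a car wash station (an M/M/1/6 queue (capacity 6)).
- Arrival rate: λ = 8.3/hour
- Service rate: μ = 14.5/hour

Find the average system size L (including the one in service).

ρ = λ/μ = 8.3/14.5 = 0.572414
P₀ = (1-ρ)/(1-ρ^(K+1)) = (1-0.572414)/(1-0.572414^7) = 0.4276/0.9799 = 0.4364
P_K = P₀×ρ^K = 0.4364 × 0.572414^6 = 0.4364 × 0.03518 = 0.01535
L = ρ[1 - (K+1)ρ^K + Kρ^(K+1)] / [(1-ρ)(1-ρ^(K+1))]
L = 0.572414 × (1 - 7×0.03518 + 6×0.02014) / ((1 - 0.572414) × (1 - 0.02014)) = 1.1949 cars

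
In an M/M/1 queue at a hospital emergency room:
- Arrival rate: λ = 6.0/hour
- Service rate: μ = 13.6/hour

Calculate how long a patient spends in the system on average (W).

First, compute utilization: ρ = λ/μ = 6.0/13.6 = 0.4412
For M/M/1: W = 1/(μ-λ)
W = 1/(13.6-6.0) = 1/7.60
W = 0.1316 hours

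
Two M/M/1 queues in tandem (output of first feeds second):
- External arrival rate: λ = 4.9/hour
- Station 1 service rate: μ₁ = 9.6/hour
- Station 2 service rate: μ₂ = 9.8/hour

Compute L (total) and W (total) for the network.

By Jackson's theorem, each station behaves as independent M/M/1.
Station 1: ρ₁ = 4.9/9.6 = 0.5104, L₁ = ρ₁/(1-ρ₁) = λ/(μ₁-λ) = 4.9/4.70 = 1.04255
Station 2: ρ₂ = 4.9/9.8 = 0.5000, L₂ = ρ₂/(1-ρ₂) = λ/(μ₂-λ) = 4.9/4.90 = 1.00000
Total: L = L₁ + L₂ = 1.04255 + 1.00000 = 2.04255
W = L/λ = 2.04255/4.9 = 0.4168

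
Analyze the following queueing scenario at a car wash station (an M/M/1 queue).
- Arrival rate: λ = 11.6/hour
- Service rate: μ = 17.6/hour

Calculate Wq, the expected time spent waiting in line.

First, compute utilization: ρ = λ/μ = 11.6/17.6 = 0.6591
For M/M/1: Wq = λ/(μ(μ-λ))
Wq = 11.6/(17.6 × (17.6-11.6))
Wq = 11.6/(17.6 × 6.00)
Wq = 0.1098 hours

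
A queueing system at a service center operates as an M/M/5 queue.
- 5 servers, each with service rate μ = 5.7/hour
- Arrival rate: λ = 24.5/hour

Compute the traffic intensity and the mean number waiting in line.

Traffic intensity: ρ = λ/(cμ) = 24.5/(5×5.7) = 0.8596
Since ρ = 0.8596 < 1, system is stable.
Offered load a = λ/μ = cρ = 24.5/5.7 = 4.2982
P₀ = [ Σₙ₌₀^4 aⁿ/n! + a^5/(5!(1-ρ)) ]⁻¹
Σ = a^0/0! + a^1/1! + a^2/2! + a^3/3! + a^4/4! = 1.000000 + 4.298246 + 9.237458 + 13.23495 + 14.22177 = 41.9924
a^5/(5!(1-ρ)) = 1467.0879/(120 × 0.140351) = 87.1083
P₀ = 1/(41.9924 + 87.1083) = 0.007746
Lq = P₀·a^5·ρ / (5!(1-ρ)²) = 0.00774589 × 1467.0879 × 0.859649 / (120 × 0.0196984) = 4.1327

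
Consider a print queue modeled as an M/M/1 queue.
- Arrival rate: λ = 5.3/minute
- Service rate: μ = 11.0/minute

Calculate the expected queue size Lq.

ρ = λ/μ = 5.3/11.0 = 0.4818
For M/M/1: Lq = λ²/(μ(μ-λ))
Lq = 28.09/(11.0 × 5.70)
Lq = 0.4480 jobs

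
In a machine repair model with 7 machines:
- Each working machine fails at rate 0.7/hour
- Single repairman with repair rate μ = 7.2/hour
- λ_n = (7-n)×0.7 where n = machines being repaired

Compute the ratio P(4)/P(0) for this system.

P(4)/P(0) = ∏_{i=0}^{4-1} λ_i/μ_{i+1}
= (7-0)×0.7/7.2 × (7-1)×0.7/7.2 × (7-2)×0.7/7.2 × (7-3)×0.7/7.2
= 0.07505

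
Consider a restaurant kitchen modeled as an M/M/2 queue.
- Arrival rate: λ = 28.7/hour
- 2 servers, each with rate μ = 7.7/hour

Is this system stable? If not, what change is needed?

Stability requires ρ = λ/(cμ) < 1
ρ = 28.7/(2 × 7.7) = 28.7/15.40 = 1.8636
Since 1.8636 ≥ 1, the system is UNSTABLE.
Need c > λ/μ = 28.7/7.7 = 3.73.
Minimum servers needed: c = 4.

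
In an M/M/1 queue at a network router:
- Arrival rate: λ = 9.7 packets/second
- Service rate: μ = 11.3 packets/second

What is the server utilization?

Server utilization: ρ = λ/μ
ρ = 9.7/11.3 = 0.8584
The server is busy 85.84% of the time.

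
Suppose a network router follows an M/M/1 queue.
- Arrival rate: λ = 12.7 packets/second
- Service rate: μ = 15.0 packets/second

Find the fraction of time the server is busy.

Server utilization: ρ = λ/μ
ρ = 12.7/15.0 = 0.8467
The server is busy 84.67% of the time.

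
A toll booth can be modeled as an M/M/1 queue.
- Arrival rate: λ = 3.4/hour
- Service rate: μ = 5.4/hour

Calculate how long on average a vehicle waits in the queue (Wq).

First, compute utilization: ρ = λ/μ = 3.4/5.4 = 0.6296
For M/M/1: Wq = λ/(μ(μ-λ))
Wq = 3.4/(5.4 × (5.4-3.4))
Wq = 3.4/(5.4 × 2.00)
Wq = 0.3148 hours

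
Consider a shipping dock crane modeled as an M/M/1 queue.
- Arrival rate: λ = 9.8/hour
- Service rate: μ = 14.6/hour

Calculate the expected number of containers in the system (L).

ρ = λ/μ = 9.8/14.6 = 0.6712
For M/M/1: L = λ/(μ-λ)
L = 9.8/(14.6-9.8) = 9.8/4.80
L = 2.0417 containers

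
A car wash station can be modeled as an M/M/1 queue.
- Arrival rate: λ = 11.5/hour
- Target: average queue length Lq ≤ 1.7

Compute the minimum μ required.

For M/M/1: Lq = λ²/(μ(μ-λ))
Need Lq ≤ 1.7, i.e. μ(μ-λ) ≥ λ²/1.7
μ² - 11.5μ - 132.25/1.7 ≥ 0  →  μ² - 11.5μ - 77.79412 ≥ 0
Quadratic formula (positive root): μ = [λ + √(λ² + 4×77.79412)]/2
Discriminant: 132.25 + 4×77.79412 = 443.4265, √443.4265 = 21.0577
μ ≥ (11.5 + 21.0577)/2 = 16.2788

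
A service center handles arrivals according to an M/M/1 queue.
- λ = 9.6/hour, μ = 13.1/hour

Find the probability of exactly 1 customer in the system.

ρ = λ/μ = 9.6/13.1 = 0.7328
P(n) = (1-ρ)ρⁿ
P(1) = (1-0.7328) × 0.7328^1
P(1) = 0.2672 × 0.7328
P(1) = 0.1958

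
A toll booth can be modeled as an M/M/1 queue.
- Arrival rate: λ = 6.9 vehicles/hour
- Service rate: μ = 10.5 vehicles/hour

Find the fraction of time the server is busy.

Server utilization: ρ = λ/μ
ρ = 6.9/10.5 = 0.6571
The server is busy 65.71% of the time.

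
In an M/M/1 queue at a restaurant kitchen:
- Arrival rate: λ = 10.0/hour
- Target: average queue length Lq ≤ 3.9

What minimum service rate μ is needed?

For M/M/1: Lq = λ²/(μ(μ-λ))
Need Lq ≤ 3.9, i.e. μ(μ-λ) ≥ λ²/3.9
μ² - 10.0μ - 100.00/3.9 ≥ 0  →  μ² - 10.0μ - 25.64103 ≥ 0
Quadratic formula (positive root): μ = [λ + √(λ² + 4×25.64103)]/2
Discriminant: 100.00 + 4×25.64103 = 202.5641, √202.5641 = 14.2325
μ ≥ (10.0 + 14.2325)/2 = 12.1163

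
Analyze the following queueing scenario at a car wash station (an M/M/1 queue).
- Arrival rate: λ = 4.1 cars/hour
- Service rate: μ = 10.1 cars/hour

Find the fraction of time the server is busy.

Server utilization: ρ = λ/μ
ρ = 4.1/10.1 = 0.4059
The server is busy 40.59% of the time.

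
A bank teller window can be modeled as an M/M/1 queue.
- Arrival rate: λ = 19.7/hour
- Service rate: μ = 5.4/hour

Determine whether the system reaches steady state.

Stability requires ρ = λ/(cμ) < 1
ρ = 19.7/(1 × 5.4) = 19.7/5.40 = 3.6481
Since 3.6481 ≥ 1, the system is UNSTABLE.
Queue grows without bound. Need μ > λ = 19.7.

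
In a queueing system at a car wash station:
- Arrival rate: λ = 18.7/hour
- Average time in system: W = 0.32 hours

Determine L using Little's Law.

Little's Law: L = λW
L = 18.7 × 0.32 = 5.9840 cars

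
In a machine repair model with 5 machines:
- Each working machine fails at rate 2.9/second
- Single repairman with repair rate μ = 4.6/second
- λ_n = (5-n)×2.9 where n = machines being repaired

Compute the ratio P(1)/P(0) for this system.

P(1)/P(0) = ∏_{i=0}^{1-1} λ_i/μ_{i+1}
= (5-0)×2.9/4.6
= 3.1522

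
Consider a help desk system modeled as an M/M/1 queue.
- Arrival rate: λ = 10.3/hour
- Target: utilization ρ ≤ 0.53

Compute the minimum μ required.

ρ = λ/μ, so μ = λ/ρ
μ ≥ 10.3/0.53 = 19.4340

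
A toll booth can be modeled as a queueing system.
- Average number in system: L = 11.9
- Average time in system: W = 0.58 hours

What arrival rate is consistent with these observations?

Little's Law: L = λW, so λ = L/W
λ = 11.9/0.58 = 20.5172 vehicles/hour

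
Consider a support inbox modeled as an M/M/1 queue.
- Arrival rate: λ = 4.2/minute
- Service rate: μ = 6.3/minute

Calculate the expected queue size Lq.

ρ = λ/μ = 4.2/6.3 = 0.6667
For M/M/1: Lq = λ²/(μ(μ-λ))
Lq = 17.64/(6.3 × 2.10)
Lq = 1.3333 emails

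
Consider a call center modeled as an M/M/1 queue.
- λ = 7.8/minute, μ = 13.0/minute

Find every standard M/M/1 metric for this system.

Step 1: ρ = λ/μ = 7.8/13.0 = 0.6000
Step 2: L = λ/(μ-λ) = 7.8/5.20 = 1.5000
Step 3: Lq = λ²/(μ(μ-λ)) = 60.84/(13.0×5.20) = 0.9000
Step 4: W = 1/(μ-λ) = 1/5.20 = 0.19231
Step 5: Wq = λ/(μ(μ-λ)) = 7.8/(13.0×5.20) = 0.1154
Step 6: P(0) = 1-ρ = 0.4000
Verify: L = λW = 7.8×0.19231 = 1.5000 ✔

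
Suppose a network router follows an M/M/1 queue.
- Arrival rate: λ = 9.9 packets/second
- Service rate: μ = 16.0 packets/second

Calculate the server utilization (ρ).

Server utilization: ρ = λ/μ
ρ = 9.9/16.0 = 0.6188
The server is busy 61.88% of the time.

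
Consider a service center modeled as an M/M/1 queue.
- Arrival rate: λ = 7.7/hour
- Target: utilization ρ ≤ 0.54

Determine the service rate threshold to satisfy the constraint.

ρ = λ/μ, so μ = λ/ρ
μ ≥ 7.7/0.54 = 14.2593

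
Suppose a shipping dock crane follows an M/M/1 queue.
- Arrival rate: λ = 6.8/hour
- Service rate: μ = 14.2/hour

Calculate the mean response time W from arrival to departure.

First, compute utilization: ρ = λ/μ = 6.8/14.2 = 0.4789
For M/M/1: W = 1/(μ-λ)
W = 1/(14.2-6.8) = 1/7.40
W = 0.1351 hours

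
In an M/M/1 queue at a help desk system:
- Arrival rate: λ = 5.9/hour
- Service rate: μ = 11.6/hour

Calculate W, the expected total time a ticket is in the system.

First, compute utilization: ρ = λ/μ = 5.9/11.6 = 0.5086
For M/M/1: W = 1/(μ-λ)
W = 1/(11.6-5.9) = 1/5.70
W = 0.1754 hours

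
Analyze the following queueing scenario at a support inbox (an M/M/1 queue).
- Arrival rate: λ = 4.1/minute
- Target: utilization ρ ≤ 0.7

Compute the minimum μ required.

ρ = λ/μ, so μ = λ/ρ
μ ≥ 4.1/0.7 = 5.8571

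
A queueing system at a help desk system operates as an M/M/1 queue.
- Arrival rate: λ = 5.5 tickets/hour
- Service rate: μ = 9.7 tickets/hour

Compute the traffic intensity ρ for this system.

Server utilization: ρ = λ/μ
ρ = 5.5/9.7 = 0.5670
The server is busy 56.70% of the time.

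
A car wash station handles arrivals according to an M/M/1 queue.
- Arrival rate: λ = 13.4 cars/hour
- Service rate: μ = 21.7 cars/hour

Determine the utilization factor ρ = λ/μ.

Server utilization: ρ = λ/μ
ρ = 13.4/21.7 = 0.6175
The server is busy 61.75% of the time.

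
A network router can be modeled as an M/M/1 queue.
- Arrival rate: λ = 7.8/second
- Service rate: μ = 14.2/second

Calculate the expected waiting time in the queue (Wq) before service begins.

First, compute utilization: ρ = λ/μ = 7.8/14.2 = 0.5493
For M/M/1: Wq = λ/(μ(μ-λ))
Wq = 7.8/(14.2 × (14.2-7.8))
Wq = 7.8/(14.2 × 6.40)
Wq = 0.08583 seconds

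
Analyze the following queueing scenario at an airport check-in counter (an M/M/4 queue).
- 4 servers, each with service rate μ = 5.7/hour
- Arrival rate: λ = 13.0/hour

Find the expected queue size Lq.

Traffic intensity: ρ = λ/(cμ) = 13.0/(4×5.7) = 0.5702
Since ρ = 0.5702 < 1, system is stable.
Offered load a = λ/μ = cρ = 13.0/5.7 = 2.2807
P₀ = [ Σₙ₌₀^3 aⁿ/n! + a^4/(4!(1-ρ)) ]⁻¹
Σ = a^0/0! + a^1/1! + a^2/2! + a^3/3! = 1.0000 + 2.2807 + 2.6008 + 1.9772 = 7.8587
a^4/(4!(1-ρ)) = 27.0566/(24 × 0.429825) = 2.6228
P₀ = 1/(7.8587 + 2.6228) = 0.09541
Lq = P₀·a^4·ρ / (4!(1-ρ)²) = 0.095406 × 27.0566 × 0.57018 / (24 × 0.18475) = 0.3319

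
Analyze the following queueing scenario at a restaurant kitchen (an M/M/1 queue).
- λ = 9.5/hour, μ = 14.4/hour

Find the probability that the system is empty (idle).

ρ = λ/μ = 9.5/14.4 = 0.6597
P(0) = 1 - ρ = 1 - 0.6597 = 0.3403
The server is idle 34.03% of the time.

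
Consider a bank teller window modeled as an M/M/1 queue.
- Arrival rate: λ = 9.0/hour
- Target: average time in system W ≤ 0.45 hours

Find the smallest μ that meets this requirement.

For M/M/1: W = 1/(μ-λ)
Need W ≤ 0.45, so 1/(μ-λ) ≤ 0.45
μ - λ ≥ 1/0.45 = 2.2222
μ ≥ 9.0 + 2.2222 = 11.2222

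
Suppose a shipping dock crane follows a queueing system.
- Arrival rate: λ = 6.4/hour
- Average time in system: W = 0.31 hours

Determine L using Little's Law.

Little's Law: L = λW
L = 6.4 × 0.31 = 1.9840 containers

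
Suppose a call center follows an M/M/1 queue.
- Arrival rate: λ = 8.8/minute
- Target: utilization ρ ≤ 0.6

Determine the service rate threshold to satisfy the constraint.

ρ = λ/μ, so μ = λ/ρ
μ ≥ 8.8/0.6 = 14.6667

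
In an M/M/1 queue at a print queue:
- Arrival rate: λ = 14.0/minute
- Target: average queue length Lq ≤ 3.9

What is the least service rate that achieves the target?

For M/M/1: Lq = λ²/(μ(μ-λ))
Need Lq ≤ 3.9, i.e. μ(μ-λ) ≥ λ²/3.9
μ² - 14.0μ - 196.00/3.9 ≥ 0  →  μ² - 14.0μ - 50.25641 ≥ 0
Quadratic formula (positive root): μ = [λ + √(λ² + 4×50.25641)]/2
Discriminant: 196.00 + 4×50.25641 = 397.02564, √397.02564 = 19.925502
μ ≥ (14.0 + 19.925502)/2 = 16.9628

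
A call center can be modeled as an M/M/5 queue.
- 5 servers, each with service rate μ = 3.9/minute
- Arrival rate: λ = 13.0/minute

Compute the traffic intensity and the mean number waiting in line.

Traffic intensity: ρ = λ/(cμ) = 13.0/(5×3.9) = 0.6667
Since ρ = 0.6667 < 1, system is stable.
Offered load a = λ/μ = cρ = 13.0/3.9 = 3.3333
P₀ = [ Σₙ₌₀^4 aⁿ/n! + a^5/(5!(1-ρ)) ]⁻¹
Σ = a^0/0! + a^1/1! + a^2/2! + a^3/3! + a^4/4! = 1.00000 + 3.33333 + 5.55556 + 6.17284 + 5.14403 = 21.2058
a^5/(5!(1-ρ)) = 411.5226/(120 × 0.333333) = 10.2881
P₀ = 1/(21.2058 + 10.2881) = 0.03175
Lq = P₀·a^5·ρ / (5!(1-ρ)²) = 0.031752 × 411.5226 × 0.66667 / (120 × 0.11111) = 0.6533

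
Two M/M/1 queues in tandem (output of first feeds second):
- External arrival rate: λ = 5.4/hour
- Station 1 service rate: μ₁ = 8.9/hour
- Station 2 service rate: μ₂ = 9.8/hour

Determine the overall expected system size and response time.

By Jackson's theorem, each station behaves as independent M/M/1.
Station 1: ρ₁ = 5.4/8.9 = 0.6067, L₁ = ρ₁/(1-ρ₁) = λ/(μ₁-λ) = 5.4/3.50 = 1.54286
Station 2: ρ₂ = 5.4/9.8 = 0.5510, L₂ = ρ₂/(1-ρ₂) = λ/(μ₂-λ) = 5.4/4.40 = 1.22727
Total: L = L₁ + L₂ = 1.54286 + 1.22727 = 2.7701
W = L/λ = 2.7701/5.4 = 0.5130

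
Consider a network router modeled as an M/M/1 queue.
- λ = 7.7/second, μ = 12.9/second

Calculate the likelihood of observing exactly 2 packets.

ρ = λ/μ = 7.7/12.9 = 0.5969
P(n) = (1-ρ)ρⁿ
P(2) = (1-0.5969) × 0.5969^2
P(2) = 0.4031 × 0.3563
P(2) = 0.1436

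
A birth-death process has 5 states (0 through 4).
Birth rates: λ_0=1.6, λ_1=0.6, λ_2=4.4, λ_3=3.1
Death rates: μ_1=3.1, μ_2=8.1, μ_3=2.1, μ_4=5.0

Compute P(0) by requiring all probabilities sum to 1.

Ratios P(n)/P(0) = (λ₀···λₙ₋₁)/(μ₁···μₙ):
P(1)/P(0) = (1.6)/(3.1) = 0.5161
P(2)/P(0) = (1.6×0.6)/(3.1×8.1) = 0.03823
P(3)/P(0) = (1.6×0.6×4.4)/(3.1×8.1×2.1) = 0.08010
P(4)/P(0) = (1.6×0.6×4.4×3.1)/(3.1×8.1×2.1×5.0) = 0.04966

Normalization: ∑ P(n) = 1
P(0) × (1.0000 + 0.5161 + 0.03823 + 0.08010 + 0.04966) = 1
P(0) × 1.6841 = 1
P(0) = 1/1.6841 = 0.5938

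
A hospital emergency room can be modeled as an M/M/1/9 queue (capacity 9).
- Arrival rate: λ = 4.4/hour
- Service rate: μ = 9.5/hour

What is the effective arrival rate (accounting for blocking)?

ρ = λ/μ = 4.4/9.5 = 0.46316
P₀ = (1-ρ)/(1-ρ^(K+1)) = (1-0.46316)/(1-0.46316^10) = 0.5368/0.9995 = 0.5371
P_K = P₀×ρ^K = 0.5371 × 0.46316^9 = 0.5371 × 0.0009808 = 0.0005268
λ_eff = λ(1-P_K) = 4.4 × (1 - 0.0005268) = 4.4 × 0.99947 = 4.3977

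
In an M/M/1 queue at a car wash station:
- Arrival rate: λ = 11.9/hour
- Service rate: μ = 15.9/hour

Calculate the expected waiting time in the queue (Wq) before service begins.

First, compute utilization: ρ = λ/μ = 11.9/15.9 = 0.7484
For M/M/1: Wq = λ/(μ(μ-λ))
Wq = 11.9/(15.9 × (15.9-11.9))
Wq = 11.9/(15.9 × 4.00)
Wq = 0.1871 hours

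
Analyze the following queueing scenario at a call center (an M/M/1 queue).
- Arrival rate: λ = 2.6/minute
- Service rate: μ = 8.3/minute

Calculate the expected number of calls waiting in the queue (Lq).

ρ = λ/μ = 2.6/8.3 = 0.3133
For M/M/1: Lq = λ²/(μ(μ-λ))
Lq = 6.76/(8.3 × 5.70)
Lq = 0.1429 calls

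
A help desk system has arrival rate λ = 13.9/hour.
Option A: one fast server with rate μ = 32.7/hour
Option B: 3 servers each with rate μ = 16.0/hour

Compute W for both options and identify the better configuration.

Option A: single server μ = 32.7 (M/M/1)
  ρ_A = 13.9/32.7 = 0.4251
  W_A = 1/(μ-λ) = 1/(32.7-13.9) = 1/18.80 = 0.05319

Option B: 3 servers μ = 16.0 (M/M/3)
  ρ_B = λ/(cμ) = 13.9/(3×16.0) = 0.2896
  Offered load a = λ/μ = cρ = 13.9/16.0 = 0.8688
  P₀ = [ Σₙ₌₀^2 aⁿ/n! + a^3/(3!(1-ρ)) ]⁻¹
  Σ = a^0/0! + a^1/1! + a^2/2! = 1.0000 + 0.86875 + 0.37736 = 2.2461
  a^3/(3!(1-ρ)) = 0.6557/(6 × 0.7104) = 0.1538
  P₀ = 1/(2.2461 + 0.1538) = 0.4167
  Lq = P₀·a^3·ρ / (3!(1-ρ)²) = 0.4167 × 0.6557 × 0.2896 / (6 × 0.5047) = 0.02613
  Wq_B = Lq/λ = 0.02613/13.9 = 0.001880
  W_B = Wq_B + 1/μ = 0.001880 + 0.06250 = 0.06438

Since W_A = 0.05319 < W_B = 0.06438, Option A (single fast server) has the shorter time in system.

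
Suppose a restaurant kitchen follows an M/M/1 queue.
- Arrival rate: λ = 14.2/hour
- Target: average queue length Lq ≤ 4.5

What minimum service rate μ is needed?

For M/M/1: Lq = λ²/(μ(μ-λ))
Need Lq ≤ 4.5, i.e. μ(μ-λ) ≥ λ²/4.5
μ² - 14.2μ - 201.64/4.5 ≥ 0  →  μ² - 14.2μ - 44.8089 ≥ 0
Quadratic formula (positive root): μ = [λ + √(λ² + 4×44.8089)]/2
Discriminant: 201.64 + 4×44.8089 = 380.8756, √380.8756 = 19.5160
μ ≥ (14.2 + 19.5160)/2 = 16.8580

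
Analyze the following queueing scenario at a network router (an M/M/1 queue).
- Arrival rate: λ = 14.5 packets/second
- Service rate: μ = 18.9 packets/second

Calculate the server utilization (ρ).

Server utilization: ρ = λ/μ
ρ = 14.5/18.9 = 0.7672
The server is busy 76.72% of the time.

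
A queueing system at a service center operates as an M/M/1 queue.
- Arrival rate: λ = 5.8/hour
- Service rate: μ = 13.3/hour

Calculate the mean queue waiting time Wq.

First, compute utilization: ρ = λ/μ = 5.8/13.3 = 0.4361
For M/M/1: Wq = λ/(μ(μ-λ))
Wq = 5.8/(13.3 × (13.3-5.8))
Wq = 5.8/(13.3 × 7.50)
Wq = 0.05815 hours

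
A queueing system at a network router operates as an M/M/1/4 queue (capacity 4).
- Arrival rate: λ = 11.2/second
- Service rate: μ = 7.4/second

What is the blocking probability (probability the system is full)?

ρ = λ/μ = 11.2/7.4 = 1.5135
P₀ = (1-ρ)/(1-ρ^(K+1)) = (1-1.5135)/(1-1.5135^5) = -0.5135/-6.9417 = 0.07397
P_K = P₀×ρ^K = 0.073973 × 1.5135^4 = 0.073973 × 5.2472 = 0.3882
Blocking probability = 38.82%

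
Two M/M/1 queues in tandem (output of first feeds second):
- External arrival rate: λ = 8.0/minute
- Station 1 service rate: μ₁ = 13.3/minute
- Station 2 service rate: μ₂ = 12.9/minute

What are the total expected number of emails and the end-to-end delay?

By Jackson's theorem, each station behaves as independent M/M/1.
Station 1: ρ₁ = 8.0/13.3 = 0.6015, L₁ = ρ₁/(1-ρ₁) = λ/(μ₁-λ) = 8.0/5.30 = 1.5094
Station 2: ρ₂ = 8.0/12.9 = 0.6202, L₂ = ρ₂/(1-ρ₂) = λ/(μ₂-λ) = 8.0/4.90 = 1.6327
Total: L = L₁ + L₂ = 1.5094 + 1.6327 = 3.1421
W = L/λ = 3.1421/8.0 = 0.3928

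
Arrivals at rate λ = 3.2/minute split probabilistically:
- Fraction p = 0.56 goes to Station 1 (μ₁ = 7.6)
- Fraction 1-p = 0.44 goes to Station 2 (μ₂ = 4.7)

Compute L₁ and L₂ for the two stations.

Effective rates: λ₁ = 3.2×0.56 = 1.792, λ₂ = 3.2×0.44 = 1.408
Station 1: ρ₁ = 1.792/7.6 = 0.23579, L₁ = ρ₁/(1-ρ₁) = 0.23579/(1-0.23579) = 0.3085
Station 2: ρ₂ = 1.408/4.7 = 0.29957, L₂ = ρ₂/(1-ρ₂) = 0.29957/(1-0.29957) = 0.4277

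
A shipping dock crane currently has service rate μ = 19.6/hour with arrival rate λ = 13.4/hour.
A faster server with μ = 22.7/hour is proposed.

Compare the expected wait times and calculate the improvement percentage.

System 1: ρ₁ = 13.4/19.6 = 0.6837, W₁ = 1/(19.6-13.4) = 0.16129
System 2: ρ₂ = 13.4/22.7 = 0.5903, W₂ = 1/(22.7-13.4) = 0.10753
Improvement: (W₁-W₂)/W₁ = (0.16129-0.10753)/0.16129 = 33.33%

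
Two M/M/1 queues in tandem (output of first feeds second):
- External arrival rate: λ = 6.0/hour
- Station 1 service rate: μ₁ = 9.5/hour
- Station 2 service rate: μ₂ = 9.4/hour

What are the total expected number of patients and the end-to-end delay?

By Jackson's theorem, each station behaves as independent M/M/1.
Station 1: ρ₁ = 6.0/9.5 = 0.6316, L₁ = ρ₁/(1-ρ₁) = λ/(μ₁-λ) = 6.0/3.50 = 1.7143
Station 2: ρ₂ = 6.0/9.4 = 0.6383, L₂ = ρ₂/(1-ρ₂) = λ/(μ₂-λ) = 6.0/3.40 = 1.7647
Total: L = L₁ + L₂ = 1.7143 + 1.7647 = 3.4790
W = L/λ = 3.4790/6.0 = 0.5798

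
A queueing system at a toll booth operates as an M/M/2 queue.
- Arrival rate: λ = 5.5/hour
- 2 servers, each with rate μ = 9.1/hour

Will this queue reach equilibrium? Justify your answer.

Stability requires ρ = λ/(cμ) < 1
ρ = 5.5/(2 × 9.1) = 5.5/18.20 = 0.3022
Since 0.3022 < 1, the system is STABLE.
The servers are busy 30.22% of the time.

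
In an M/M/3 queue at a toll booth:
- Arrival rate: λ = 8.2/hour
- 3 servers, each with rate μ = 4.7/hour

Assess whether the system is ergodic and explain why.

Stability requires ρ = λ/(cμ) < 1
ρ = 8.2/(3 × 4.7) = 8.2/14.10 = 0.5816
Since 0.5816 < 1, the system is STABLE.
The servers are busy 58.16% of the time.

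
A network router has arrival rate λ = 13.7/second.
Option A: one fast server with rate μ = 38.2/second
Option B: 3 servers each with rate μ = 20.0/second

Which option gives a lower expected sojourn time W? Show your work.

Option A: single server μ = 38.2 (M/M/1)
  ρ_A = 13.7/38.2 = 0.3586
  W_A = 1/(μ-λ) = 1/(38.2-13.7) = 1/24.50 = 0.04082

Option B: 3 servers μ = 20.0 (M/M/3)
  ρ_B = λ/(cμ) = 13.7/(3×20.0) = 0.2283
  Offered load a = λ/μ = cρ = 13.7/20.0 = 0.6850
  P₀ = [ Σₙ₌₀^2 aⁿ/n! + a^3/(3!(1-ρ)) ]⁻¹
  Σ = a^0/0! + a^1/1! + a^2/2! = 1.0000 + 0.6850 + 0.2346 = 1.9196
  a^3/(3!(1-ρ)) = 0.32142/(6 × 0.77167) = 0.06942
  P₀ = 1/(1.9196 + 0.06942) = 0.5028
  Lq = P₀·a^3·ρ / (3!(1-ρ)²) = 0.5028 × 0.3214 × 0.2283 / (6 × 0.5955) = 0.01033
  Wq_B = Lq/λ = 0.010327/13.7 = 0.0007538
  W_B = Wq_B + 1/μ = 0.0007538 + 0.05000 = 0.05075

Since W_A = 0.04082 < W_B = 0.05075, Option A (single fast server) has the shorter time in system.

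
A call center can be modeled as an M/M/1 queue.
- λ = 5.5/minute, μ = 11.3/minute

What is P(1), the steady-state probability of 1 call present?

ρ = λ/μ = 5.5/11.3 = 0.4867
P(n) = (1-ρ)ρⁿ
P(1) = (1-0.4867) × 0.4867^1
P(1) = 0.5133 × 0.4867
P(1) = 0.2498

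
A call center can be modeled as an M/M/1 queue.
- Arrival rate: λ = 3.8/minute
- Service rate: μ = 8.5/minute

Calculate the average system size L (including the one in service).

ρ = λ/μ = 3.8/8.5 = 0.4471
For M/M/1: L = λ/(μ-λ)
L = 3.8/(8.5-3.8) = 3.8/4.70
L = 0.8085 calls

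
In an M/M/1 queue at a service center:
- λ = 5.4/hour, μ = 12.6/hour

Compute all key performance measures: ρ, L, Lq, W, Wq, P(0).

Step 1: ρ = λ/μ = 5.4/12.6 = 0.4286
Step 2: L = λ/(μ-λ) = 5.4/7.20 = 0.7500
Step 3: Lq = λ²/(μ(μ-λ)) = 29.16/(12.6×7.20) = 0.3214
Step 4: W = 1/(μ-λ) = 1/7.20 = 0.13889
Step 5: Wq = λ/(μ(μ-λ)) = 5.4/(12.6×7.20) = 0.05952
Step 6: P(0) = 1-ρ = 0.5714
Verify: L = λW = 5.4×0.13889 = 0.7500 ✔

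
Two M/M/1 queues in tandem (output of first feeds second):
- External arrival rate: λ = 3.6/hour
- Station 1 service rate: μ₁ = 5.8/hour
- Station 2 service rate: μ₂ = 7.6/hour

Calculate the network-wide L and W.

By Jackson's theorem, each station behaves as independent M/M/1.
Station 1: ρ₁ = 3.6/5.8 = 0.6207, L₁ = ρ₁/(1-ρ₁) = λ/(μ₁-λ) = 3.6/2.20 = 1.63636
Station 2: ρ₂ = 3.6/7.6 = 0.4737, L₂ = ρ₂/(1-ρ₂) = λ/(μ₂-λ) = 3.6/4.00 = 0.900000
Total: L = L₁ + L₂ = 1.63636 + 0.900000 = 2.53636
W = L/λ = 2.53636/3.6 = 0.7045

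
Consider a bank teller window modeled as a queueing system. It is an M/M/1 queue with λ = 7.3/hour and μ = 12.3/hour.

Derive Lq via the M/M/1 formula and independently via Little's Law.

Method 1 (direct): Lq = λ²/(μ(μ-λ)) = 53.29/(12.3 × 5.00) = 0.8665

Method 2 (Little's Law):
W = 1/(μ-λ) = 1/5.00 = 0.2000
Wq = W - 1/μ = 0.2000 - 0.08130 = 0.1187
Lq = λWq = 7.3 × 0.1187 = 0.8665 ✔ (matches Method 1)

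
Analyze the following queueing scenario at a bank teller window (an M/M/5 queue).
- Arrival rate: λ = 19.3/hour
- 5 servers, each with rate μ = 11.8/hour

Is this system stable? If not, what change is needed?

Stability requires ρ = λ/(cμ) < 1
ρ = 19.3/(5 × 11.8) = 19.3/59.00 = 0.3271
Since 0.3271 < 1, the system is STABLE.
The servers are busy 32.71% of the time.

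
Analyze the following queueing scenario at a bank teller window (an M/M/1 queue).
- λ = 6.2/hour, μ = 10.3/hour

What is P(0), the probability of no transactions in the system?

ρ = λ/μ = 6.2/10.3 = 0.6019
P(0) = 1 - ρ = 1 - 0.6019 = 0.3981
The server is idle 39.81% of the time.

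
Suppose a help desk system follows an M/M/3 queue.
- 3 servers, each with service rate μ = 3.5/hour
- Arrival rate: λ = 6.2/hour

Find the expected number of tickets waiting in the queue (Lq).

Traffic intensity: ρ = λ/(cμ) = 6.2/(3×3.5) = 0.5905
Since ρ = 0.5905 < 1, system is stable.
Offered load a = λ/μ = cρ = 6.2/3.5 = 1.7714
P₀ = [ Σₙ₌₀^2 aⁿ/n! + a^3/(3!(1-ρ)) ]⁻¹
Σ = a^0/0! + a^1/1! + a^2/2! = 1.0000 + 1.7714 + 1.5690 = 4.3404
a^3/(3!(1-ρ)) = 5.55867/(6 × 0.409524) = 2.2622
P₀ = 1/(4.3404 + 2.2622) = 0.1515
Lq = P₀·a^3·ρ / (3!(1-ρ)²) = 0.15145 × 5.5587 × 0.59048 / (6 × 0.16771) = 0.4940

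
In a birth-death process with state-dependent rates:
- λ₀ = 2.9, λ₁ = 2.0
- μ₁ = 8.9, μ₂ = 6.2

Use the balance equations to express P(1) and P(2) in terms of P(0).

Balance equations:
State 0: λ₀P₀ = μ₁P₁ → P₁ = (λ₀/μ₁)P₀ = (2.9/8.9)P₀ = 0.3258P₀
State 1: P₂ = (λ₀λ₁)/(μ₁μ₂)P₀ = (2.9×2.0)/(8.9×6.2)P₀ = 0.1051P₀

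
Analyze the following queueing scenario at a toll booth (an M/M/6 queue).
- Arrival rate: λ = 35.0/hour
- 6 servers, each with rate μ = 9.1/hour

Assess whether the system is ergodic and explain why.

Stability requires ρ = λ/(cμ) < 1
ρ = 35.0/(6 × 9.1) = 35.0/54.60 = 0.6410
Since 0.6410 < 1, the system is STABLE.
The servers are busy 64.10% of the time.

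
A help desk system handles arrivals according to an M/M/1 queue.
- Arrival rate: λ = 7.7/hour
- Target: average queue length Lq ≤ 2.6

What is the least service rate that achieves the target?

For M/M/1: Lq = λ²/(μ(μ-λ))
Need Lq ≤ 2.6, i.e. μ(μ-λ) ≥ λ²/2.6
μ² - 7.7μ - 59.29/2.6 ≥ 0  →  μ² - 7.7μ - 22.80385 ≥ 0
Quadratic formula (positive root): μ = [λ + √(λ² + 4×22.80385)]/2
Discriminant: 59.29 + 4×22.80385 = 150.5054, √150.5054 = 12.2681
μ ≥ (7.7 + 12.2681)/2 = 9.9840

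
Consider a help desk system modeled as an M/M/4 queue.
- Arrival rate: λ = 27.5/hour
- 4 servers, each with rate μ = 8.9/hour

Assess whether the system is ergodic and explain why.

Stability requires ρ = λ/(cμ) < 1
ρ = 27.5/(4 × 8.9) = 27.5/35.60 = 0.7725
Since 0.7725 < 1, the system is STABLE.
The servers are busy 77.25% of the time.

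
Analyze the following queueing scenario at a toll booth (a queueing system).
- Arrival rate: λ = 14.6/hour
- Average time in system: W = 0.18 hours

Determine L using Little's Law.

Little's Law: L = λW
L = 14.6 × 0.18 = 2.6280 vehicles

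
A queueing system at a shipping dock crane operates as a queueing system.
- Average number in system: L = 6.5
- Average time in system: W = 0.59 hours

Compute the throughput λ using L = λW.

Little's Law: L = λW, so λ = L/W
λ = 6.5/0.59 = 11.0169 containers/hour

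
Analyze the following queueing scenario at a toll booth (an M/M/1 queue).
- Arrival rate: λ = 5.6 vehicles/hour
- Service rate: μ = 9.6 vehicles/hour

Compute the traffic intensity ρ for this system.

Server utilization: ρ = λ/μ
ρ = 5.6/9.6 = 0.5833
The server is busy 58.33% of the time.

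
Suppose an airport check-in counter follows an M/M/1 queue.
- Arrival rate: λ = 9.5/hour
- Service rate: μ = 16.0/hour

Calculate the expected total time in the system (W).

First, compute utilization: ρ = λ/μ = 9.5/16.0 = 0.5938
For M/M/1: W = 1/(μ-λ)
W = 1/(16.0-9.5) = 1/6.50
W = 0.1538 hours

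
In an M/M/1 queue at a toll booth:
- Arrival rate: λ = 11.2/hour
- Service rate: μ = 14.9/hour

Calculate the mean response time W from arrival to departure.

First, compute utilization: ρ = λ/μ = 11.2/14.9 = 0.7517
For M/M/1: W = 1/(μ-λ)
W = 1/(14.9-11.2) = 1/3.70
W = 0.2703 hours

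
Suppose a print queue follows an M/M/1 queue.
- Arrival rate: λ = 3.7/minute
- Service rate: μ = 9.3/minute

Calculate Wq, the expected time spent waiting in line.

First, compute utilization: ρ = λ/μ = 3.7/9.3 = 0.3978
For M/M/1: Wq = λ/(μ(μ-λ))
Wq = 3.7/(9.3 × (9.3-3.7))
Wq = 3.7/(9.3 × 5.60)
Wq = 0.07104 minutes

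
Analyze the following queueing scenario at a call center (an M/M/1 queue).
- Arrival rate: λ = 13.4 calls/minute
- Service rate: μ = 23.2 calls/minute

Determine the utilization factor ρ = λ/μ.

Server utilization: ρ = λ/μ
ρ = 13.4/23.2 = 0.5776
The server is busy 57.76% of the time.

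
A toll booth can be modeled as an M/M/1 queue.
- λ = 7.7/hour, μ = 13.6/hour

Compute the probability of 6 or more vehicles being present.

ρ = λ/μ = 7.7/13.6 = 0.56618
P(N ≥ n) = ρⁿ
P(N ≥ 6) = 0.56618^6
P(N ≥ 6) = 0.03294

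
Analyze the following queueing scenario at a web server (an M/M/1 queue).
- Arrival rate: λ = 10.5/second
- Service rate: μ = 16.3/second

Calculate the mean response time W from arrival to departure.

First, compute utilization: ρ = λ/μ = 10.5/16.3 = 0.6442
For M/M/1: W = 1/(μ-λ)
W = 1/(16.3-10.5) = 1/5.80
W = 0.1724 seconds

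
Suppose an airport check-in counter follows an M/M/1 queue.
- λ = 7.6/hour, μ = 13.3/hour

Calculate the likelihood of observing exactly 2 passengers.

ρ = λ/μ = 7.6/13.3 = 0.5714
P(n) = (1-ρ)ρⁿ
P(2) = (1-0.5714) × 0.5714^2
P(2) = 0.4286 × 0.3265
P(2) = 0.1399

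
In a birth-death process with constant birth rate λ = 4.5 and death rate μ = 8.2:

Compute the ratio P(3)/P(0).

For constant rates: P(n)/P(0) = (λ/μ)^n
P(3)/P(0) = (4.5/8.2)^3 = 0.5488^3 = 0.1653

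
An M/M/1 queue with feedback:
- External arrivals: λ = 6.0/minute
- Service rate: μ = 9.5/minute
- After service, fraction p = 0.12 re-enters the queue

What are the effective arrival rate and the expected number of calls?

Effective arrival rate: λ_eff = λ/(1-p) = 6.0/(1-0.12) = 6.0/0.88 = 6.81818
ρ = λ_eff/μ = 6.81818/9.5 = 0.717703
L = ρ/(1-ρ) = 0.717703/(1-0.717703) = 2.5424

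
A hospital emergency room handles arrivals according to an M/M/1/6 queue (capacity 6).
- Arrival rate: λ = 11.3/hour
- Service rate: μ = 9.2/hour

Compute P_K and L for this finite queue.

ρ = λ/μ = 11.3/9.2 = 1.22826
P₀ = (1-ρ)/(1-ρ^(K+1)) = (1-1.22826)/(1-1.22826^7) = -0.22826/-3.2173 = 0.07095
P_K = P₀×ρ^K = 0.07095 × 1.22826^6 = 0.07095 × 3.4335 = 0.2436
Blocking probability P_6 = 0.2436 (24.36%)
L = ρ[1 - (K+1)ρ^K + Kρ^(K+1)] / [(1-ρ)(1-ρ^(K+1))]
L = 1.22826 × (1 - 7×3.43354 + 6×4.21728) / ((1 - 1.22826) × (1 - 4.21728)) = 3.7948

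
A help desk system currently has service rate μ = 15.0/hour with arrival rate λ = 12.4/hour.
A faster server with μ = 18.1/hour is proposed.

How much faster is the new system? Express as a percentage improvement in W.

System 1: ρ₁ = 12.4/15.0 = 0.8267, W₁ = 1/(15.0-12.4) = 0.3846
System 2: ρ₂ = 12.4/18.1 = 0.6851, W₂ = 1/(18.1-12.4) = 0.1754
Improvement: (W₁-W₂)/W₁ = (0.3846-0.1754)/0.3846 = 54.39%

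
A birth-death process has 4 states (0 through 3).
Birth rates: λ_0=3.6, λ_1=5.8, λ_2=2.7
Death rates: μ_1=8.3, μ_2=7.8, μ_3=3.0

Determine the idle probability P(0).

Ratios P(n)/P(0) = (λ₀···λₙ₋₁)/(μ₁···μₙ):
P(1)/P(0) = (3.6)/(8.3) = 0.4337
P(2)/P(0) = (3.6×5.8)/(8.3×7.8) = 0.3225
P(3)/P(0) = (3.6×5.8×2.7)/(8.3×7.8×3.0) = 0.2903

Normalization: ∑ P(n) = 1
P(0) × (1.0000 + 0.4337 + 0.3225 + 0.2903) = 1
P(0) × 2.0465 = 1
P(0) = 1/2.0465 = 0.4886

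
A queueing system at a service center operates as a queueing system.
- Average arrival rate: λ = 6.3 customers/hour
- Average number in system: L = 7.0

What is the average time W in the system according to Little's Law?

Little's Law: L = λW, so W = L/λ
W = 7.0/6.3 = 1.1111 hours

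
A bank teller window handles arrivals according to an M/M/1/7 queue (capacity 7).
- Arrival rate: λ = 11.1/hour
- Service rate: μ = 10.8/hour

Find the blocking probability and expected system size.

ρ = λ/μ = 11.1/10.8 = 1.02778
P₀ = (1-ρ)/(1-ρ^(K+1)) = (1-1.02778)/(1-1.02778^8) = -0.02778/-0.2451 = 0.1133
P_K = P₀×ρ^K = 0.1133 × 1.02778^7 = 0.1133 × 1.2114 = 0.1373
Blocking probability P_7 = 0.1373 (13.73%)
L = ρ[1 - (K+1)ρ^K + Kρ^(K+1)] / [(1-ρ)(1-ρ^(K+1))]
L = 1.02778 × (1 - 8×1.21143784 + 7×1.24509159) / ((1 - 1.02778) × (1 - 1.24509159)) = 3.6437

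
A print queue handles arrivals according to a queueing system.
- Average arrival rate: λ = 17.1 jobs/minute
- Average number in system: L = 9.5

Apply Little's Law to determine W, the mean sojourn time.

Little's Law: L = λW, so W = L/λ
W = 9.5/17.1 = 0.5556 minutes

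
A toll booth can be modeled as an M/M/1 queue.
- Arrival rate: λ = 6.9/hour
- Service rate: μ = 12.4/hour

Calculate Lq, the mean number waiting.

ρ = λ/μ = 6.9/12.4 = 0.5565
For M/M/1: Lq = λ²/(μ(μ-λ))
Lq = 47.61/(12.4 × 5.50)
Lq = 0.6981 vehicles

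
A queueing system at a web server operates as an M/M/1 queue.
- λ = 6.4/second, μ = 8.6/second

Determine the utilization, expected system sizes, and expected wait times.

Step 1: ρ = λ/μ = 6.4/8.6 = 0.7442
Step 2: L = λ/(μ-λ) = 6.4/2.20 = 2.9091
Step 3: Lq = λ²/(μ(μ-λ)) = 40.96/(8.6×2.20) = 2.1649
Step 4: W = 1/(μ-λ) = 1/2.20 = 0.45455
Step 5: Wq = λ/(μ(μ-λ)) = 6.4/(8.6×2.20) = 0.3383
Step 6: P(0) = 1-ρ = 0.2558
Verify: L = λW = 6.4×0.45455 = 2.9091 ✔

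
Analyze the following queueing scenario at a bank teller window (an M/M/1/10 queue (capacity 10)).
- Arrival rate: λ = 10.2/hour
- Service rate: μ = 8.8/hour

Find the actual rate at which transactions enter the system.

ρ = λ/μ = 10.2/8.8 = 1.15909
P₀ = (1-ρ)/(1-ρ^(K+1)) = (1-1.15909)/(1-1.15909^11) = -0.1591/-4.0733 = 0.03906
P_K = P₀×ρ^K = 0.03906 × 1.15909^10 = 0.03906 × 4.3770 = 0.1710
λ_eff = λ(1-P_K) = 10.2 × (1 - 0.17095) = 10.2 × 0.82905 = 8.4563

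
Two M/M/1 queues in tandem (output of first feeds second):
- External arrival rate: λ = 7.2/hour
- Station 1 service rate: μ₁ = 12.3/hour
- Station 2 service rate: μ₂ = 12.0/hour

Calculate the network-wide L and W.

By Jackson's theorem, each station behaves as independent M/M/1.
Station 1: ρ₁ = 7.2/12.3 = 0.5854, L₁ = ρ₁/(1-ρ₁) = λ/(μ₁-λ) = 7.2/5.10 = 1.4118
Station 2: ρ₂ = 7.2/12.0 = 0.6000, L₂ = ρ₂/(1-ρ₂) = λ/(μ₂-λ) = 7.2/4.80 = 1.5000
Total: L = L₁ + L₂ = 1.4118 + 1.5000 = 2.9118
W = L/λ = 2.9118/7.2 = 0.4044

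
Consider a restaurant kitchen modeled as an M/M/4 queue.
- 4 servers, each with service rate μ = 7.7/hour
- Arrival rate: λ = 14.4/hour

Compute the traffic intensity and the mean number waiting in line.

Traffic intensity: ρ = λ/(cμ) = 14.4/(4×7.7) = 0.4675
Since ρ = 0.4675 < 1, system is stable.
Offered load a = λ/μ = cρ = 14.4/7.7 = 1.8701
P₀ = [ Σₙ₌₀^3 aⁿ/n! + a^4/(4!(1-ρ)) ]⁻¹
Σ = a^0/0! + a^1/1! + a^2/2! + a^3/3! = 1.0000 + 1.8701 + 1.7487 + 1.0901 = 5.7089
a^4/(4!(1-ρ)) = 12.2317/(24 × 0.53247) = 0.9572
P₀ = 1/(5.7089 + 0.9572) = 0.1500
Lq = P₀·a^4·ρ / (4!(1-ρ)²) = 0.1500 × 12.2317 × 0.4675 / (24 × 0.2835) = 0.1261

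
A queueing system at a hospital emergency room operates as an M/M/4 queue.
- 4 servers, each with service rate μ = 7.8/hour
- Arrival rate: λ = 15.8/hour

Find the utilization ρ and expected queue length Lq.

Traffic intensity: ρ = λ/(cμ) = 15.8/(4×7.8) = 0.5064
Since ρ = 0.5064 < 1, system is stable.
Offered load a = λ/μ = cρ = 15.8/7.8 = 2.0256
P₀ = [ Σₙ₌₀^3 aⁿ/n! + a^4/(4!(1-ρ)) ]⁻¹
Σ = a^0/0! + a^1/1! + a^2/2! + a^3/3! = 1.0000 + 2.0256 + 2.0516 + 1.3853 = 6.4625
a^4/(4!(1-ρ)) = 16.8364/(24 × 0.49359) = 1.4213
P₀ = 1/(6.4625 + 1.4213) = 0.1268
Lq = P₀·a^4·ρ / (4!(1-ρ)²) = 0.12684 × 16.8364 × 0.50641 / (24 × 0.24363) = 0.1850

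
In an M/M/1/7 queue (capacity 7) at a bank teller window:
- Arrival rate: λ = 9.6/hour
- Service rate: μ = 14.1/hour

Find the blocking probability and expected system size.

ρ = λ/μ = 9.6/14.1 = 0.68085
P₀ = (1-ρ)/(1-ρ^(K+1)) = (1-0.68085)/(1-0.68085^8) = 0.31915/0.95382 = 0.3346
P_K = P₀×ρ^K = 0.3346 × 0.68085^7 = 0.3346 × 0.06782 = 0.02269
Blocking probability P_7 = 0.02269 (2.27%)
L = ρ[1 - (K+1)ρ^K + Kρ^(K+1)] / [(1-ρ)(1-ρ^(K+1))]
L = 0.68085 × (1 - 8×0.067820 + 7×0.046175) / ((1 - 0.68085) × (1 - 0.046175)) = 1.7460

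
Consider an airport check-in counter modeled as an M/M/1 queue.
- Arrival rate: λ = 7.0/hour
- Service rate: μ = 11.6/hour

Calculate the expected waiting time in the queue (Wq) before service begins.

First, compute utilization: ρ = λ/μ = 7.0/11.6 = 0.6034
For M/M/1: Wq = λ/(μ(μ-λ))
Wq = 7.0/(11.6 × (11.6-7.0))
Wq = 7.0/(11.6 × 4.60)
Wq = 0.1312 hours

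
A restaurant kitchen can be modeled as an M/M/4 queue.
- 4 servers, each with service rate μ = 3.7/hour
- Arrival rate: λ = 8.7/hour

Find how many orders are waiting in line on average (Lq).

Traffic intensity: ρ = λ/(cμ) = 8.7/(4×3.7) = 0.5878
Since ρ = 0.5878 < 1, system is stable.
Offered load a = λ/μ = cρ = 8.7/3.7 = 2.3514
P₀ = [ Σₙ₌₀^3 aⁿ/n! + a^4/(4!(1-ρ)) ]⁻¹
Σ = a^0/0! + a^1/1! + a^2/2! + a^3/3! = 1.0000 + 2.3514 + 2.7644 + 2.1667 = 8.2825
a^4/(4!(1-ρ)) = 30.5682/(24 × 0.41216) = 3.0902
P₀ = 1/(8.2825 + 3.0902) = 0.08793
Lq = P₀·a^4·ρ / (4!(1-ρ)²) = 0.08793 × 30.5682 × 0.5878 / (24 × 0.1699) = 0.3875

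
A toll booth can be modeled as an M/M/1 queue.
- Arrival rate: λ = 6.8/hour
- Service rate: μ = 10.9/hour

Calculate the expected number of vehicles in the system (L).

ρ = λ/μ = 6.8/10.9 = 0.6239
For M/M/1: L = λ/(μ-λ)
L = 6.8/(10.9-6.8) = 6.8/4.10
L = 1.6585 vehicles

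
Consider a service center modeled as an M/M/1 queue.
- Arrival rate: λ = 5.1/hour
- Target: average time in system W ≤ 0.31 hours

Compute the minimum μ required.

For M/M/1: W = 1/(μ-λ)
Need W ≤ 0.31, so 1/(μ-λ) ≤ 0.31
μ - λ ≥ 1/0.31 = 3.2258
μ ≥ 5.1 + 3.2258 = 8.3258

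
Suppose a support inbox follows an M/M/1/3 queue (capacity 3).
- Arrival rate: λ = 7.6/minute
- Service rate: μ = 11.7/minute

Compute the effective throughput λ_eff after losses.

ρ = λ/μ = 7.6/11.7 = 0.6496
P₀ = (1-ρ)/(1-ρ^(K+1)) = (1-0.6496)/(1-0.6496^4) = 0.3504/0.8219 = 0.4263
P_K = P₀×ρ^K = 0.42631 × 0.6496^3 = 0.42631 × 0.27412 = 0.1169
λ_eff = λ(1-P_K) = 7.6 × (1 - 0.11685) = 7.6 × 0.88315 = 6.7119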